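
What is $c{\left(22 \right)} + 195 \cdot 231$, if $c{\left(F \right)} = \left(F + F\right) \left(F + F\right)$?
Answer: $46981$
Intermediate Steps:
$c{\left(F \right)} = 4 F^{2}$ ($c{\left(F \right)} = 2 F 2 F = 4 F^{2}$)
$c{\left(22 \right)} + 195 \cdot 231 = 4 \cdot 22^{2} + 195 \cdot 231 = 4 \cdot 484 + 45045 = 1936 + 45045 = 46981$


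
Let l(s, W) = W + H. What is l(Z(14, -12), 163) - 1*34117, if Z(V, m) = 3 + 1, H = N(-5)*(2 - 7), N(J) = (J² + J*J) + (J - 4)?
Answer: -34159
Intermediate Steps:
N(J) = -4 + J + 2*J² (N(J) = (J² + J²) + (-4 + J) = 2*J² + (-4 + J) = -4 + J + 2*J²)
H = -205 (H = (-4 - 5 + 2*(-5)²)*(2 - 7) = (-4 - 5 + 2*25)*(-5) = (-4 - 5 + 50)*(-5) = 41*(-5) = -205)
Z(V, m) = 4
l(s, W) = -205 + W (l(s, W) = W - 205 = -205 + W)
l(Z(14, -12), 163) - 1*34117 = (-205 + 163) - 1*34117 = -42 - 34117 = -34159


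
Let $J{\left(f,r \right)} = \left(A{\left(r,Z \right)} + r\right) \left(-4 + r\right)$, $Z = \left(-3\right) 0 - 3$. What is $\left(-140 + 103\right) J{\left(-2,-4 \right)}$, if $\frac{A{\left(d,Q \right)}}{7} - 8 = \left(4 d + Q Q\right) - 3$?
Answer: $-5328$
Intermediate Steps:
$Z = -3$ ($Z = 0 - 3 = -3$)
$A{\left(d,Q \right)} = 35 + 7 Q^{2} + 28 d$ ($A{\left(d,Q \right)} = 56 + 7 \left(\left(4 d + Q Q\right) - 3\right) = 56 + 7 \left(\left(4 d + Q^{2}\right) - 3\right) = 56 + 7 \left(\left(Q^{2} + 4 d\right) - 3\right) = 56 + 7 \left(-3 + Q^{2} + 4 d\right) = 56 + \left(-21 + 7 Q^{2} + 28 d\right) = 35 + 7 Q^{2} + 28 d$)
$J{\left(f,r \right)} = \left(-4 + r\right) \left(98 + 29 r\right)$ ($J{\left(f,r \right)} = \left(\left(35 + 7 \left(-3\right)^{2} + 28 r\right) + r\right) \left(-4 + r\right) = \left(\left(35 + 7 \cdot 9 + 28 r\right) + r\right) \left(-4 + r\right) = \left(\left(35 + 63 + 28 r\right) + r\right) \left(-4 + r\right) = \left(\left(98 + 28 r\right) + r\right) \left(-4 + r\right) = \left(98 + 29 r\right) \left(-4 + r\right) = \left(-4 + r\right) \left(98 + 29 r\right)$)
$\left(-140 + 103\right) J{\left(-2,-4 \right)} = \left(-140 + 103\right) \left(-392 - -72 + 29 \left(-4\right)^{2}\right) = - 37 \left(-392 + 72 + 29 \cdot 16\right) = - 37 \left(-392 + 72 + 464\right) = \left(-37\right) 144 = -5328$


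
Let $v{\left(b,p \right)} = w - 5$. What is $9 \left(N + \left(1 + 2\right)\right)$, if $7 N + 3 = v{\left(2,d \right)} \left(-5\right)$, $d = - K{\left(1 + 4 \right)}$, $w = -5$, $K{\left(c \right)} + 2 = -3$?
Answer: $\frac{612}{7} \approx 87.429$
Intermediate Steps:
$K{\left(c \right)} = -5$ ($K{\left(c \right)} = -2 - 3 = -5$)
$d = 5$ ($d = \left(-1\right) \left(-5\right) = 5$)
$v{\left(b,p \right)} = -10$ ($v{\left(b,p \right)} = -5 - 5 = -10$)
$N = \frac{47}{7}$ ($N = - \frac{3}{7} + \frac{\left(-10\right) \left(-5\right)}{7} = - \frac{3}{7} + \frac{1}{7} \cdot 50 = - \frac{3}{7} + \frac{50}{7} = \frac{47}{7} \approx 6.7143$)
$9 \left(N + \left(1 + 2\right)\right) = 9 \left(\frac{47}{7} + \left(1 + 2\right)\right) = 9 \left(\frac{47}{7} + 3\right) = 9 \cdot \frac{68}{7} = \frac{612}{7}$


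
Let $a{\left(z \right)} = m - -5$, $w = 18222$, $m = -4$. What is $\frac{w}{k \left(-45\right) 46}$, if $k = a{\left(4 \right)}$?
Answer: $- \frac{3037}{345} \approx -8.8029$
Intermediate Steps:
$a{\left(z \right)} = 1$ ($a{\left(z \right)} = -4 - -5 = -4 + 5 = 1$)
$k = 1$
$\frac{w}{k \left(-45\right) 46} = \frac{18222}{1 \left(-45\right) 46} = \frac{18222}{\left(-45\right) 46} = \frac{18222}{-2070} = 18222 \left(- \frac{1}{2070}\right) = - \frac{3037}{345}$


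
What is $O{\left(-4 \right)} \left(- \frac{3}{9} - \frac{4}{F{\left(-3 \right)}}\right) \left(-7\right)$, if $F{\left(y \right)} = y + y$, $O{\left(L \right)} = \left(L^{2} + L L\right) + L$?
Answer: $- \frac{196}{3} \approx -65.333$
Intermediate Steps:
$O{\left(L \right)} = L + 2 L^{2}$ ($O{\left(L \right)} = \left(L^{2} + L^{2}\right) + L = 2 L^{2} + L = L + 2 L^{2}$)
$F{\left(y \right)} = 2 y$
$O{\left(-4 \right)} \left(- \frac{3}{9} - \frac{4}{F{\left(-3 \right)}}\right) \left(-7\right) = - 4 \left(1 + 2 \left(-4\right)\right) \left(- \frac{3}{9} - \frac{4}{2 \left(-3\right)}\right) \left(-7\right) = - 4 \left(1 - 8\right) \left(\left(-3\right) \frac{1}{9} - \frac{4}{-6}\right) \left(-7\right) = \left(-4\right) \left(-7\right) \left(- \frac{1}{3} - - \frac{2}{3}\right) \left(-7\right) = 28 \left(- \frac{1}{3} + \frac{2}{3}\right) \left(-7\right) = 28 \cdot \frac{1}{3} \left(-7\right) = \frac{28}{3} \left(-7\right) = - \frac{196}{3}$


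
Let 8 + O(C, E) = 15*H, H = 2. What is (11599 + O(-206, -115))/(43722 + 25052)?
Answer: 11621/68774 ≈ 0.16897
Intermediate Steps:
O(C, E) = 22 (O(C, E) = -8 + 15*2 = -8 + 30 = 22)
(11599 + O(-206, -115))/(43722 + 25052) = (11599 + 22)/(43722 + 25052) = 11621/68774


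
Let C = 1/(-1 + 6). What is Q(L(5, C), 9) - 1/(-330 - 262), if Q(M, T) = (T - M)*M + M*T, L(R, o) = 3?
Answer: 26641/592 ≈ 45.002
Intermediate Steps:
C = ⅕ (C = 1/5 = ⅕ ≈ 0.20000)
Q(M, T) = M*T + M*(T - M) (Q(M, T) = M*(T - M) + M*T = M*T + M*(T - M))
Q(L(5, C), 9) - 1/(-330 - 262) = 3*(-1*3 + 2*9) - 1/(-330 - 262) = 3*(-3 + 18) - 1/(-592) = 3*15 - 1*(-1/592) = 45 + 1/592 = 26641/592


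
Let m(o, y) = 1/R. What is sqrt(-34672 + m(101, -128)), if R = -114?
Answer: I*sqrt(450597426)/114 ≈ 186.2*I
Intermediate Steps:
m(o, y) = -1/114 (m(o, y) = 1/(-114) = -1/114)
sqrt(-34672 + m(101, -128)) = sqrt(-34672 - 1/114) = sqrt(-3952609/114) = I*sqrt(450597426)/114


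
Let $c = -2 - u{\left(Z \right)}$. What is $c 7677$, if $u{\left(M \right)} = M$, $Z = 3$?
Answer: $-38385$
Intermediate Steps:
$c = -5$ ($c = -2 - 3 = -5$)
$c 7677 = \left(-5\right) 7677 = -38385$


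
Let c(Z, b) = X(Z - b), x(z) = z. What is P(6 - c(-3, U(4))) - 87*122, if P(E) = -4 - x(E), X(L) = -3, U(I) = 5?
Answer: -10627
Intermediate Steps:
c(Z, b) = -3
P(E) = -4 - E
P(6 - c(-3, U(4))) - 87*122 = (-4 - (6 - 1*(-3))) - 87*122 = (-4 - (6 + 3)) - 10614 = (-4 - 1*9) - 10614 = (-4 - 9) - 10614 = -13 - 10614 = -10627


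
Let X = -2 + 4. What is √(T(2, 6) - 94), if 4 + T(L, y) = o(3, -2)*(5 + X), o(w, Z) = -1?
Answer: I*√105 ≈ 10.247*I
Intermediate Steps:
X = 2
T(L, y) = -11 (T(L, y) = -4 - (5 + 2) = -4 - 1*7 = -4 - 7 = -11)
√(T(2, 6) - 94) = √(-11 - 94) = √(-105) = I*√105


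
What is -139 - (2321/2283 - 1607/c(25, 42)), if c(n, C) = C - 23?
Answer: -2404721/43377 ≈ -55.438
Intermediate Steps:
c(n, C) = -23 + C
-139 - (2321/2283 - 1607/c(25, 42)) = -139 - (2321/2283 - 1607/(-23 + 42)) = -139 - (2321*(1/2283) - 1607/19) = -139 - (2321/2283 - 1607*1/19) = -139 - (2321/2283 - 1607/19) = -139 - 1*(-3624682/43377) = -139 + 3624682/43377 = -2404721/43377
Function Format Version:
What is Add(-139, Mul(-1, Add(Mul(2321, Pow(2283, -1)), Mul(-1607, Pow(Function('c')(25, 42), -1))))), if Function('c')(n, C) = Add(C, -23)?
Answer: Rational(-2404721, 43377) ≈ -55.438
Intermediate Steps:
Function('c')(n, C) = Add(-23, C)
Add(-139, Mul(-1, Add(Mul(2321, Pow(2283, -1)), Mul(-1607, Pow(Function('c')(25, 42), -1))))) = Add(-139, Mul(-1, Add(Mul(2321, Pow(2283, -1)), Mul(-1607, Pow(Add(-23, 42), -1))))) = Add(-139, Mul(-1, Add(Mul(2321, Rational(1, 2283)), Mul(-1607, Pow(19, -1))))) = Add(-139, Mul(-1, Add(Rational(2321, 2283), Mul(-1607, Rational(1, 19))))) = Add(-139, Mul(-1, Add(Rational(2321, 2283), Rational(-1607, 19)))) = Add(-139, Mul(-1, Rational(-3624682, 43377))) = Add(-139, Rational(3624682, 43377)) = Rational(-2404721, 43377)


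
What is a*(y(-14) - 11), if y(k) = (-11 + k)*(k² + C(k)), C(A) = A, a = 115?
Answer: -524515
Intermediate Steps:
y(k) = (-11 + k)*(k + k²) (y(k) = (-11 + k)*(k² + k) = (-11 + k)*(k + k²))
a*(y(-14) - 11) = 115*(-14*(-11 + (-14)² - 10*(-14)) - 11) = 115*(-14*(-11 + 196 + 140) - 11) = 115*(-14*325 - 11) = 115*(-4550 - 11) = 115*(-4561) = -524515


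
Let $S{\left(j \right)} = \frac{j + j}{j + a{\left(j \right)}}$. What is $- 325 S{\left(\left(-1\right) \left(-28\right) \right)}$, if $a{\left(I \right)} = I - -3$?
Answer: $- \frac{18200}{59} \approx -308.47$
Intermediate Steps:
$a{\left(I \right)} = 3 + I$ ($a{\left(I \right)} = I + 3 = 3 + I$)
$S{\left(j \right)} = \frac{2 j}{3 + 2 j}$ ($S{\left(j \right)} = \frac{j + j}{j + \left(3 + j\right)} = \frac{2 j}{3 + 2 j}$)
$- 325 S{\left(\left(-1\right) \left(-28\right) \right)} = - 325 \frac{2 \left(\left(-1\right) \left(-28\right)\right)}{3 + 2 \left(\left(-1\right) \left(-28\right)\right)} = - 325 \cdot 2 \cdot 28 \frac{1}{3 + 2 \cdot 28} = - 325 \cdot 2 \cdot 28 \frac{1}{3 + 56} = - 325 \cdot 2 \cdot 28 \cdot \frac{1}{59} = \left(-325\right) \frac{56}{59} = - \frac{18200}{59}$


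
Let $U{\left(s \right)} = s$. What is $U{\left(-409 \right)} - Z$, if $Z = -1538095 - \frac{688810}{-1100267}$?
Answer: $\frac{1691864473352}{1100267} \approx 1.5377 \cdot 10^{6}$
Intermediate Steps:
$Z = - \frac{1692314482555}{1100267}$ ($Z = -1538095 - 688810 \left(- \frac{1}{1100267}\right) = -1538095 - - \frac{688810}{1100267} = -1538095 + \frac{688810}{1100267} = - \frac{1692314482555}{1100267} \approx -1.5381 \cdot 10^{6}$)
$U{\left(-409 \right)} - Z = -409 - - \frac{1692314482555}{1100267} = -409 + \frac{1692314482555}{1100267} = \frac{1691864473352}{1100267}$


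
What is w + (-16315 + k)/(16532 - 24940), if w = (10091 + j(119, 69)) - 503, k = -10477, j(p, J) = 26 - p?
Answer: 9982594/1051 ≈ 9498.2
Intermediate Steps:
w = 9495 (w = (10091 + (26 - 1*119)) - 503 = (10091 + (26 - 119)) - 503 = (10091 - 93) - 503 = 9998 - 503 = 9495)
w + (-16315 + k)/(16532 - 24940) = 9495 + (-16315 - 10477)/(16532 - 24940) = 9495 - 26792/(-8408) = 9495 - 26792*(-1/8408) = 9495 + 3349/1051 = 9982594/1051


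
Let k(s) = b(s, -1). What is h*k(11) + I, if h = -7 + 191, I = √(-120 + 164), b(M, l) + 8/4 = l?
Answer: -552 + 2*√11 ≈ -545.37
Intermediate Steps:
b(M, l) = -2 + l
k(s) = -3 (k(s) = -2 - 1 = -3)
I = 2*√11 (I = √44 = 2*√11 ≈ 6.6332)
h = 184
h*k(11) + I = 184*(-3) + 2*√11 = -552 + 2*√11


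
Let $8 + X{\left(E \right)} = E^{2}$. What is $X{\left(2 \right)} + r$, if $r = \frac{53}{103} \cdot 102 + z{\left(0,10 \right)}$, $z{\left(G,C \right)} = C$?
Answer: $\frac{6024}{103} \approx 58.485$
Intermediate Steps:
$X{\left(E \right)} = -8 + E^{2}$
$r = \frac{6436}{103}$ ($r = \frac{53}{103} \cdot 102 + 10 = \frac{5406}{103} + 10 = \frac{6436}{103} \approx 62.485$)
$X{\left(2 \right)} + r = \left(-8 + 2^{2}\right) + \frac{6436}{103} = \left(-8 + 4\right) + \frac{6436}{103} = -4 + \frac{6436}{103} = \frac{6024}{103}$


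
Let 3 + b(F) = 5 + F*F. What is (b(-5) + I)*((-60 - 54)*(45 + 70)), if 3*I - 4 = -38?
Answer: -205390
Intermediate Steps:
I = -34/3 (I = 4/3 + (⅓)*(-38) = 4/3 - 38/3 = -34/3 ≈ -11.333)
b(F) = 2 + F² (b(F) = -3 + (5 + F*F) = -3 + (5 + F²) = 2 + F²)
(b(-5) + I)*((-60 - 54)*(45 + 70)) = ((2 + (-5)²) - 34/3)*((-60 - 54)*(45 + 70)) = ((2 + 25) - 34/3)*(-114*115) = (27 - 34/3)*(-13110) = (47/3)*(-13110) = -205390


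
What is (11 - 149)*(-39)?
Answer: 5382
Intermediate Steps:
(11 - 149)*(-39) = -138*(-39) = 5382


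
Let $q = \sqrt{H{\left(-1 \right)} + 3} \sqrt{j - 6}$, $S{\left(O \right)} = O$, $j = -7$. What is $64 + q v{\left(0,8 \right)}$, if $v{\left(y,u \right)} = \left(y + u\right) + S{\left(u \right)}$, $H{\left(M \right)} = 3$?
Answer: $64 + 16 i \sqrt{78} \approx 64.0 + 141.31 i$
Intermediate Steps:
$v{\left(y,u \right)} = y + 2 u$ ($v{\left(y,u \right)} = \left(y + u\right) + u = \left(u + y\right) + u = y + 2 u$)
$q = i \sqrt{78}$ ($q = \sqrt{3 + 3} \sqrt{-7 - 6} = \sqrt{6} \sqrt{-13} = \sqrt{6} i \sqrt{13} = i \sqrt{78} \approx 8.8318 i$)
$64 + q v{\left(0,8 \right)} = 64 + i \sqrt{78} \left(0 + 2 \cdot 8\right) = 64 + i \sqrt{78} \left(0 + 16\right) = 64 + i \sqrt{78} \cdot 16 = 64 + 16 i \sqrt{78}$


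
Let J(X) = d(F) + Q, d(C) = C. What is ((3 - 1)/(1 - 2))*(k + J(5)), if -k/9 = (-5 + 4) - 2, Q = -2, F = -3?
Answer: -44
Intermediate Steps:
k = 27 (k = -9*((-5 + 4) - 2) = -9*(-1 - 2) = -9*(-3) = 27)
J(X) = -5 (J(X) = -3 - 2 = -5)
((3 - 1)/(1 - 2))*(k + J(5)) = ((3 - 1)/(1 - 2))*(27 - 5) = (2/(-1))*22 = (2*(-1))*22 = -2*22 = -44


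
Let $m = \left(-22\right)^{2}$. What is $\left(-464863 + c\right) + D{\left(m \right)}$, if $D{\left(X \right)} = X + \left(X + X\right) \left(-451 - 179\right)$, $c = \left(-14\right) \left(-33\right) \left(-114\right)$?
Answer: $-1126887$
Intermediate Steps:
$c = -52668$ ($c = 462 \left(-114\right) = -52668$)
$m = 484$
$D{\left(X \right)} = - 1259 X$ ($D{\left(X \right)} = X + 2 X \left(-630\right) = X - 1260 X = - 1259 X$)
$\left(-464863 + c\right) + D{\left(m \right)} = \left(-464863 - 52668\right) - 609356 = -517531 - 609356 = -1126887$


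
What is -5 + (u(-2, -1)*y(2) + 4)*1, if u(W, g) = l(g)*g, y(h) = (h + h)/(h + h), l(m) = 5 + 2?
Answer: -8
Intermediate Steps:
l(m) = 7
y(h) = 1 (y(h) = (2*h)/((2*h)) = (2*h)*(1/(2*h)) = 1)
u(W, g) = 7*g
-5 + (u(-2, -1)*y(2) + 4)*1 = -5 + ((7*(-1))*1 + 4)*1 = -5 + (-7*1 + 4)*1 = -5 + (-7 + 4)*1 = -5 - 3*1 = -5 - 3 = -8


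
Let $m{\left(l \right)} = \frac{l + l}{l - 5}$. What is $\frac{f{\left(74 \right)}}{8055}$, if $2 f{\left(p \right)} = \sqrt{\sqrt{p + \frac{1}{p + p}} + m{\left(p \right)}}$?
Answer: $\frac{\sqrt{55920912 + 1056942 \sqrt{45029}}}{82257660} \approx 0.0002035$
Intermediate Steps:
$m{\left(l \right)} = \frac{2 l}{-5 + l}$
$f{\left(p \right)} = \frac{\sqrt{\sqrt{p + \frac{1}{2 p}} + \frac{2 p}{-5 + p}}}{2}$ ($f{\left(p \right)} = \frac{\sqrt{\sqrt{p + \frac{1}{p + p}} + \frac{2 p}{-5 + p}}}{2} = \frac{\sqrt{\sqrt{p + \frac{1}{2 p}} + \frac{2 p}{-5 + p}}}{2}$)
$\frac{f{\left(74 \right)}}{8055} = \frac{\frac{1}{4} \sqrt{2 \sqrt{2} \sqrt{\frac{1}{74} + 2 \cdot 74} + 8 \cdot 74 \frac{1}{-5 + 74}}}{8055} = \frac{\sqrt{2 \sqrt{2} \sqrt{\frac{1}{74} + 148} + 8 \cdot 74 \cdot \frac{1}{69}}}{4} \cdot \frac{1}{8055} = \frac{\sqrt{2 \sqrt{2} \sqrt{\frac{10953}{74}} + 8 \cdot 74 \cdot \frac{1}{69}}}{4} \cdot \frac{1}{8055} = \frac{\sqrt{2 \sqrt{2} \frac{3 \sqrt{90058}}{74} + \frac{592}{69}}}{4} \cdot \frac{1}{8055} = \frac{\sqrt{\frac{6 \sqrt{45029}}{37} + \frac{592}{69}}}{4} \cdot \frac{1}{8055} = \frac{\sqrt{\frac{592}{69} + \frac{6 \sqrt{45029}}{37}}}{4} \cdot \frac{1}{8055} = \frac{\sqrt{\frac{592}{69} + \frac{6 \sqrt{45029}}{37}}}{32220}$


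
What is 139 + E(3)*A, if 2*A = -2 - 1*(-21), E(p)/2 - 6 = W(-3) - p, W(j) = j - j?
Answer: 196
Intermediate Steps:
W(j) = 0
E(p) = 12 - 2*p (E(p) = 12 + 2*(0 - p) = 12 + 2*(-p) = 12 - 2*p)
A = 19/2 (A = (-2 - 1*(-21))/2 = (-2 + 21)/2 = (½)*19 = 19/2 ≈ 9.5000)
139 + E(3)*A = 139 + (12 - 2*3)*(19/2) = 139 + (12 - 6)*(19/2) = 139 + 6*(19/2) = 139 + 57 = 196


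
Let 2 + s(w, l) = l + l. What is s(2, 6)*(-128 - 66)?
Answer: -1940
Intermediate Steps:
s(w, l) = -2 + 2*l (s(w, l) = -2 + (l + l) = -2 + 2*l)
s(2, 6)*(-128 - 66) = (-2 + 2*6)*(-128 - 66) = (-2 + 12)*(-194) = 10*(-194) = -1940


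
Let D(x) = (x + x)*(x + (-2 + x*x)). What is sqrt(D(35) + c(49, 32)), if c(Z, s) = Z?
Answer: sqrt(88109) ≈ 296.83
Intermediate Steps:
D(x) = 2*x*(-2 + x + x**2) (D(x) = (2*x)*(x + (-2 + x**2)) = (2*x)*(-2 + x + x**2) = 2*x*(-2 + x + x**2))
sqrt(D(35) + c(49, 32)) = sqrt(2*35*(-2 + 35 + 35**2) + 49) = sqrt(2*35*(-2 + 35 + 1225) + 49) = sqrt(2*35*1258 + 49) = sqrt(88060 + 49) = sqrt(88109)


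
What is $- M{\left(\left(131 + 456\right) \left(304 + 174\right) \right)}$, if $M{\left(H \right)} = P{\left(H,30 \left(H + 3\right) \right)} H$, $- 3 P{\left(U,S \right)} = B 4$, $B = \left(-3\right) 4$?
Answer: $-4489376$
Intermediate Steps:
$B = -12$
$P{\left(U,S \right)} = 16$ ($P{\left(U,S \right)} = - \frac{\left(-12\right) 4}{3} = \left(- \frac{1}{3}\right) \left(-48\right) = 16$)
$M{\left(H \right)} = 16 H$
$- M{\left(\left(131 + 456\right) \left(304 + 174\right) \right)} = - 16 \left(131 + 456\right) \left(304 + 174\right) = - 16 \cdot 587 \cdot 478 = - 16 \cdot 280586 = \left(-1\right) 4489376 = -4489376$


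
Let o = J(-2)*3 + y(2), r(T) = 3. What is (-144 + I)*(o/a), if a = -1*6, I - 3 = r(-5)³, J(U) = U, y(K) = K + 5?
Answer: 19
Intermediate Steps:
y(K) = 5 + K
I = 30 (I = 3 + 3³ = 3 + 27 = 30)
a = -6
o = 1 (o = -2*3 + (5 + 2) = -6 + 7 = 1)
(-144 + I)*(o/a) = (-144 + 30)*(1/(-6)) = -114*(-1)/6 = -114*(-⅙) = 19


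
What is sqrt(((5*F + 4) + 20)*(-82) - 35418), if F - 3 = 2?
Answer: 2*I*sqrt(9859) ≈ 198.58*I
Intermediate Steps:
F = 5 (F = 3 + 2 = 5)
sqrt(((5*F + 4) + 20)*(-82) - 35418) = sqrt(((5*5 + 4) + 20)*(-82) - 35418) = sqrt(((25 + 4) + 20)*(-82) - 35418) = sqrt((29 + 20)*(-82) - 35418) = sqrt(49*(-82) - 35418) = sqrt(-4018 - 35418) = sqrt(-39436) = 2*I*sqrt(9859)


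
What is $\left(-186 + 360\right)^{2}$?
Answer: $30276$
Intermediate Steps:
$\left(-186 + 360\right)^{2} = 174^{2} = 30276$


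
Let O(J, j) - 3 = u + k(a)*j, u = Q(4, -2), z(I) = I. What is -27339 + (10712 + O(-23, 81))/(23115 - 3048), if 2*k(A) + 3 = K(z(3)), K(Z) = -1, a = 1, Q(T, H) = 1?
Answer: -182867053/6689 ≈ -27338.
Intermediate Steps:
u = 1
k(A) = -2 (k(A) = -3/2 + (½)*(-1) = -3/2 - ½ = -2)
O(J, j) = 4 - 2*j (O(J, j) = 3 + (1 - 2*j) = 4 - 2*j)
-27339 + (10712 + O(-23, 81))/(23115 - 3048) = -27339 + (10712 + (4 - 2*81))/(23115 - 3048) = -27339 + (10712 + (4 - 162))/20067 = -27339 + (10712 - 158)*(1/20067) = -27339 + 10554*(1/20067) = -27339 + 3518/6689 = -182867053/6689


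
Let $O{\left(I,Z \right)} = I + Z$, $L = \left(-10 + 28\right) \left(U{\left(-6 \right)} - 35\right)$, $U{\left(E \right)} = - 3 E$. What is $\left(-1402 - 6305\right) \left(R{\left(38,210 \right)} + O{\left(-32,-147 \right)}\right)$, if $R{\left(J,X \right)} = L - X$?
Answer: $5356365$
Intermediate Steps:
$L = -306$ ($L = \left(-10 + 28\right) \left(\left(-3\right) \left(-6\right) - 35\right) = 18 \left(18 - 35\right) = 18 \left(-17\right) = -306$)
$R{\left(J,X \right)} = -306 - X$
$\left(-1402 - 6305\right) \left(R{\left(38,210 \right)} + O{\left(-32,-147 \right)}\right) = \left(-1402 - 6305\right) \left(\left(-306 - 210\right) - 179\right) = - 7707 \left(\left(-306 - 210\right) - 179\right) = - 7707 \left(-516 - 179\right) = \left(-7707\right) \left(-695\right) = 5356365$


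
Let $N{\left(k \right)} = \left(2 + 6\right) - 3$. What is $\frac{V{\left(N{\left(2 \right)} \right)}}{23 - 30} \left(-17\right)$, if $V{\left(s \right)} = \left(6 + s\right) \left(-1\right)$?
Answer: $- \frac{187}{7} \approx -26.714$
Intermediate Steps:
$N{\left(k \right)} = 5$ ($N{\left(k \right)} = 8 - 3 = 5$)
$V{\left(s \right)} = -6 - s$
$\frac{V{\left(N{\left(2 \right)} \right)}}{23 - 30} \left(-17\right) = \frac{-6 - 5}{23 - 30} \left(-17\right) = \frac{-6 - 5}{-7} \left(-17\right) = \left(-11\right) \left(- \frac{1}{7}\right) \left(-17\right) = \frac{11}{7} \left(-17\right) = - \frac{187}{7}$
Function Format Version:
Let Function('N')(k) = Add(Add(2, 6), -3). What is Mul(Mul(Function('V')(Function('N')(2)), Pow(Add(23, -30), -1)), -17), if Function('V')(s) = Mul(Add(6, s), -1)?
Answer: Rational(-187, 7) ≈ -26.714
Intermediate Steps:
Function('N')(k) = 5 (Function('N')(k) = Add(8, -3) = 5)
Function('V')(s) = Add(-6, Mul(-1, s))
Mul(Mul(Function('V')(Function('N')(2)), Pow(Add(23, -30), -1)), -17) = Mul(Mul(Add(-6, Mul(-1, 5)), Pow(Add(23, -30), -1)), -17) = Mul(Mul(Add(-6, -5), Pow(-7, -1)), -17) = Mul(Mul(-11, Rational(-1, 7)), -17) = Mul(Rational(11, 7), -17) = Rational(-187, 7)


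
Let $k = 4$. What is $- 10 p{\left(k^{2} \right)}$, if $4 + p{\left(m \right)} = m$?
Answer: $-120$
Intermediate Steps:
$p{\left(m \right)} = -4 + m$
$- 10 p{\left(k^{2} \right)} = - 10 \left(-4 + 4^{2}\right) = - 10 \left(-4 + 16\right) = \left(-10\right) 12 = -120$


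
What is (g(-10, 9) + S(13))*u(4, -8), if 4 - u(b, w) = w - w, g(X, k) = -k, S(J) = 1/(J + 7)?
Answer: -179/5 ≈ -35.800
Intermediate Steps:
S(J) = 1/(7 + J)
u(b, w) = 4 (u(b, w) = 4 - (w - w) = 4 - 1*0 = 4 + 0 = 4)
(g(-10, 9) + S(13))*u(4, -8) = (-1*9 + 1/(7 + 13))*4 = (-9 + 1/20)*4 = -179/20*4 = -179/5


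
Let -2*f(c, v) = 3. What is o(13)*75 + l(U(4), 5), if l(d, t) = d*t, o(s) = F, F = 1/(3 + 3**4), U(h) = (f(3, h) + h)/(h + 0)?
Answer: 225/56 ≈ 4.0179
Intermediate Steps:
f(c, v) = -3/2 (f(c, v) = -1/2*3 = -3/2)
U(h) = (-3/2 + h)/h (U(h) = (-3/2 + h)/(h + 0) = (-3/2 + h)/h)
F = 1/84 (F = 1/(3 + 81) = 1/84 ≈ 0.011905)
o(s) = 1/84
o(13)*75 + l(U(4), 5) = (1/84)*75 + ((-3/2 + 4)/4)*5 = 25/28 + ((1/4)*(5/2))*5 = 25/28 + (5/8)*5 = 25/28 + 25/8 = 225/56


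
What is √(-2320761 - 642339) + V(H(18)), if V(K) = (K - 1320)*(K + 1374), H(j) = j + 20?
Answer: -1810184 + 10*I*√29631 ≈ -1.8102e+6 + 1721.4*I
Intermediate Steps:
H(j) = 20 + j
V(K) = (-1320 + K)*(1374 + K)
√(-2320761 - 642339) + V(H(18)) = √(-2320761 - 642339) + (-1813680 + (20 + 18)² + 54*(20 + 18)) = √(-2963100) + (-1813680 + 38² + 54*38) = 10*I*√29631 + (-1813680 + 1444 + 2052) = 10*I*√29631 - 1810184 = -1810184 + 10*I*√29631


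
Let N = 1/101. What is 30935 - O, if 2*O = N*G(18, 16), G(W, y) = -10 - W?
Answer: 3124449/101 ≈ 30935.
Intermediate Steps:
N = 1/101 ≈ 0.0099010
O = -14/101 (O = ((-10 - 1*18)/101)/2 = ((-10 - 18)/101)/2 = ((1/101)*(-28))/2 = (½)*(-28/101) = -14/101 ≈ -0.13861)
30935 - O = 30935 - 1*(-14/101) = 30935 + 14/101 = 3124449/101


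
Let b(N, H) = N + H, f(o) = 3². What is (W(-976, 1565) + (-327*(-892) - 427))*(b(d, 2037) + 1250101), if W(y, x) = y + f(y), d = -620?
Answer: 363303160220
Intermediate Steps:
f(o) = 9
b(N, H) = H + N
W(y, x) = 9 + y (W(y, x) = y + 9 = 9 + y)
(W(-976, 1565) + (-327*(-892) - 427))*(b(d, 2037) + 1250101) = ((9 - 976) + (-327*(-892) - 427))*((2037 - 620) + 1250101) = (-967 + (291684 - 427))*(1417 + 1250101) = (-967 + 291257)*1251518 = 290290*1251518 = 363303160220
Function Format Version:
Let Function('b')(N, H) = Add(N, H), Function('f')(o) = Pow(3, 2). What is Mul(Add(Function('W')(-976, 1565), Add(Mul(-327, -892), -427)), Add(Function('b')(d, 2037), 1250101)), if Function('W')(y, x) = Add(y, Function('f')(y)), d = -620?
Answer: 363303160220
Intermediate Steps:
Function('f')(o) = 9
Function('b')(N, H) = Add(H, N)
Function('W')(y, x) = Add(9, y) (Function('W')(y, x) = Add(y, 9) = Add(9, y))
Mul(Add(Function('W')(-976, 1565), Add(Mul(-327, -892), -427)), Add(Function('b')(d, 2037), 1250101)) = Mul(Add(Add(9, -976), Add(Mul(-327, -892), -427)), Add(Add(2037, -620), 1250101)) = Mul(Add(-967, Add(291684, -427)), Add(1417, 1250101)) = Mul(Add(-967, 291257), 1251518) = Mul(290290, 1251518) = 363303160220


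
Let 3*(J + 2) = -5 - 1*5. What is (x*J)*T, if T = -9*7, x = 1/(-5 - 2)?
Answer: -48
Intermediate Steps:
x = -⅐ (x = 1/(-7) = -⅐ ≈ -0.14286)
T = -63
J = -16/3 (J = -2 + (-5 - 1*5)/3 = -2 + (-5 - 5)/3 = -2 + (⅓)*(-10) = -2 - 10/3 = -16/3 ≈ -5.3333)
(x*J)*T = -⅐*(-16/3)*(-63) = (16/21)*(-63) = -48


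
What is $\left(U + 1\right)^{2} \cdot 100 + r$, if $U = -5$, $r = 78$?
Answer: $1678$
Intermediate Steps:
$\left(U + 1\right)^{2} \cdot 100 + r = \left(-5 + 1\right)^{2} \cdot 100 + 78 = \left(-4\right)^{2} \cdot 100 + 78 = 16 \cdot 100 + 78 = 1600 + 78 = 1678$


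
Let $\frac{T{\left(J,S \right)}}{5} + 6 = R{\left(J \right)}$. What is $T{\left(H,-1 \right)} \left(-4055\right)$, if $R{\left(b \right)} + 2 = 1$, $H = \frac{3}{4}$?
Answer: $141925$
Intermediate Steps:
$H = \frac{3}{4}$ ($H = 3 \cdot \frac{1}{4} = \frac{3}{4} \approx 0.75$)
$R{\left(b \right)} = -1$ ($R{\left(b \right)} = -2 + 1 = -1$)
$T{\left(J,S \right)} = -35$ ($T{\left(J,S \right)} = -30 + 5 \left(-1\right) = -30 - 5 = -35$)
$T{\left(H,-1 \right)} \left(-4055\right) = \left(-35\right) \left(-4055\right) = 141925$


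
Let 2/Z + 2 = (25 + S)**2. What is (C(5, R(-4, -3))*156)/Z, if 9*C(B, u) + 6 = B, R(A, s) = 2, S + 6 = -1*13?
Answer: -884/3 ≈ -294.67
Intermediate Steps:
S = -19 (S = -6 - 1*13 = -6 - 13 = -19)
C(B, u) = -2/3 + B/9
Z = 1/17 (Z = 2/(-2 + (25 - 19)**2) = 2/(-2 + 6**2) = 2/(-2 + 36) = 2/34 = 2*(1/34) = 1/17 ≈ 0.058824)
(C(5, R(-4, -3))*156)/Z = ((-2/3 + (1/9)*5)*156)/(1/17) = ((-2/3 + 5/9)*156)*17 = -1/9*156*17 = -52/3*17 = -884/3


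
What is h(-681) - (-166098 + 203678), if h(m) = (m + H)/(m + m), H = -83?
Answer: -25591598/681 ≈ -37579.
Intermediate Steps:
h(m) = (-83 + m)/(2*m) (h(m) = (m - 83)/(m + m) = (-83 + m)/((2*m)) = (-83 + m)*(1/(2*m)) = (-83 + m)/(2*m))
h(-681) - (-166098 + 203678) = (½)*(-83 - 681)/(-681) - (-166098 + 203678) = (½)*(-1/681)*(-764) - 1*37580 = 382/681 - 37580 = -25591598/681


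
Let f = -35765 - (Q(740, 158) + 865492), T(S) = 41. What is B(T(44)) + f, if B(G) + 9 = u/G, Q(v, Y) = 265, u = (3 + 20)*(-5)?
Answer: -36962886/41 ≈ -9.0153e+5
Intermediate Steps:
u = -115 (u = 23*(-5) = -115)
B(G) = -9 - 115/G
f = -901522 (f = -35765 - (265 + 865492) = -35765 - 1*865757 = -35765 - 865757 = -901522)
B(T(44)) + f = (-9 - 115/41) - 901522 = -484/41 - 901522 = -36962886/41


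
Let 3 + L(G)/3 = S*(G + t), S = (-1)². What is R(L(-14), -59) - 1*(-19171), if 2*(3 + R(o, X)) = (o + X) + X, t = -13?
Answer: 19064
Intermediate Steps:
S = 1
L(G) = -48 + 3*G (L(G) = -9 + 3*(1*(G - 13)) = -9 + 3*(1*(-13 + G)) = -9 + 3*(-13 + G) = -9 + (-39 + 3*G) = -48 + 3*G)
R(o, X) = -3 + X + o/2 (R(o, X) = -3 + ((o + X) + X)/2 = -3 + ((X + o) + X)/2 = -3 + (o + 2*X)/2 = -3 + (X + o/2) = -3 + X + o/2)
R(L(-14), -59) - 1*(-19171) = (-3 - 59 + (-48 + 3*(-14))/2) - 1*(-19171) = (-3 - 59 + (-48 - 42)/2) + 19171 = (-3 - 59 + (½)*(-90)) + 19171 = (-3 - 59 - 45) + 19171 = -107 + 19171 = 19064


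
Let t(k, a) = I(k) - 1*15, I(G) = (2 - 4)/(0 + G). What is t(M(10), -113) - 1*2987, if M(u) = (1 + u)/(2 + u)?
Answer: -33046/11 ≈ -3004.2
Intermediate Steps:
M(u) = (1 + u)/(2 + u)
I(G) = -2/G
t(k, a) = -15 - 2/k (t(k, a) = -2/k - 1*15 = -2/k - 15 = -15 - 2/k)
t(M(10), -113) - 1*2987 = (-15 - 2*(2 + 10)/(1 + 10)) - 1*2987 = (-15 - 2/(11/12)) - 2987 = (-15 - 2/((1/12)*11)) - 2987 = (-15 - 2/11/12) - 2987 = (-15 - 2*12/11) - 2987 = (-15 - 24/11) - 2987 = -189/11 - 2987 = -33046/11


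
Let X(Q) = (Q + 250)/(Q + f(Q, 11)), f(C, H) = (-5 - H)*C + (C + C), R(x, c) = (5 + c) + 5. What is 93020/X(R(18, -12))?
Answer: 302315/31 ≈ 9752.1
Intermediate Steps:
R(x, c) = 10 + c
f(C, H) = 2*C + C*(-5 - H) (f(C, H) = C*(-5 - H) + 2*C = 2*C + C*(-5 - H))
X(Q) = -(250 + Q)/(13*Q) (X(Q) = (Q + 250)/(Q - Q*(3 + 11)) = (250 + Q)/(Q - 1*Q*14) = (250 + Q)/(Q - 14*Q) = (250 + Q)/((-13*Q)) = (250 + Q)*(-1/(13*Q)) = -(250 + Q)/(13*Q))
93020/X(R(18, -12)) = 93020/(((-250 - (10 - 12))/(13*(10 - 12)))) = 93020/(((1/13)*(-250 - 1*(-2))/(-2))) = 93020/(((1/13)*(-½)*(-250 + 2))) = 93020/(((1/13)*(-½)*(-248))) = 93020/(124/13) = 93020*(13/124) = 302315/31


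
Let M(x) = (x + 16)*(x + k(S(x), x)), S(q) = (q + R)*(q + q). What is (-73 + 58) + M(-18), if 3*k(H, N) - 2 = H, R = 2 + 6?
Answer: -661/3 ≈ -220.33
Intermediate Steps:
R = 8
S(q) = 2*q*(8 + q) (S(q) = (q + 8)*(q + q) = (8 + q)*(2*q) = 2*q*(8 + q))
k(H, N) = 2/3 + H/3
M(x) = (16 + x)*(2/3 + x + 2*x*(8 + x)/3) (M(x) = (x + 16)*(x + (2/3 + (2*x*(8 + x))/3)) = (16 + x)*(x + (2/3 + 2*x*(8 + x)/3)) = (16 + x)*(2/3 + x + 2*x*(8 + x)/3))
(-73 + 58) + M(-18) = (-73 + 58) + (32/3 + 17*(-18)**2 + 102*(-18) + (2/3)*(-18)**3) = -15 + (32/3 + 17*324 - 1836 + (2/3)*(-5832)) = -15 + (32/3 + 5508 - 1836 - 3888) = -15 - 616/3 = -661/3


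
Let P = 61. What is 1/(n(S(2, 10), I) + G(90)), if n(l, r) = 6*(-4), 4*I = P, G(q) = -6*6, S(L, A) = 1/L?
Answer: -1/60 ≈ -0.016667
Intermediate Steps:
G(q) = -36
I = 61/4 (I = (1/4)*61 = 61/4 ≈ 15.250)
n(l, r) = -24
1/(n(S(2, 10), I) + G(90)) = 1/(-24 - 36) = 1/(-60) = -1/60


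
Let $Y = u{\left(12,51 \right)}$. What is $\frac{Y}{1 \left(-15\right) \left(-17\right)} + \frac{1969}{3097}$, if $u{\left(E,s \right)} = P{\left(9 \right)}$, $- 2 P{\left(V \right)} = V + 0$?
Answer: $\frac{325439}{526490} \approx 0.61813$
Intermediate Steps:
$P{\left(V \right)} = - \frac{V}{2}$ ($P{\left(V \right)} = - \frac{V + 0}{2} = - \frac{V}{2}$)
$u{\left(E,s \right)} = - \frac{9}{2}$ ($u{\left(E,s \right)} = \left(- \frac{1}{2}\right) 9 = - \frac{9}{2}$)
$Y = - \frac{9}{2} \approx -4.5$
$\frac{Y}{1 \left(-15\right) \left(-17\right)} + \frac{1969}{3097} = - \frac{9}{2 \cdot 1 \left(-15\right) \left(-17\right)} + \frac{1969}{3097} = - \frac{9}{2 \left(\left(-15\right) \left(-17\right)\right)} + 1969 \cdot \frac{1}{3097} = - \frac{9}{2 \cdot 255} + \frac{1969}{3097} = \left(- \frac{9}{2}\right) \frac{1}{255} + \frac{1969}{3097} = - \frac{3}{170} + \frac{1969}{3097} = \frac{325439}{526490}$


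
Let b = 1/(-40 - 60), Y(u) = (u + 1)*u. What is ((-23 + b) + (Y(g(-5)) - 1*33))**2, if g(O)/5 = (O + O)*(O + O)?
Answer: 627221921271201/10000 ≈ 6.2722e+10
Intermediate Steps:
g(O) = 20*O**2 (g(O) = 5*((O + O)*(O + O)) = 5*((2*O)*(2*O)) = 5*(4*O**2) = 20*O**2)
Y(u) = u*(1 + u) (Y(u) = (1 + u)*u = u*(1 + u))
b = -1/100 (b = 1/(-100) = -1/100 ≈ -0.010000)
((-23 + b) + (Y(g(-5)) - 1*33))**2 = ((-23 - 1/100) + ((20*(-5)**2)*(1 + 20*(-5)**2) - 1*33))**2 = (-2301/100 + ((20*25)*(1 + 20*25) - 33))**2 = (-2301/100 + (500*(1 + 500) - 33))**2 = (-2301/100 + (500*501 - 33))**2 = (-2301/100 + (250500 - 33))**2 = (-2301/100 + 250467)**2 = (25044399/100)**2 = 627221921271201/10000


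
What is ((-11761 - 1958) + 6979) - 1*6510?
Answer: -13250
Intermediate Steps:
((-11761 - 1958) + 6979) - 1*6510 = (-13719 + 6979) - 6510 = -6740 - 6510 = -13250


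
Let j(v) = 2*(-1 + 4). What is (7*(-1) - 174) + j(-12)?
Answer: -175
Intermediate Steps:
j(v) = 6 (j(v) = 2*3 = 6)
(7*(-1) - 174) + j(-12) = (7*(-1) - 174) + 6 = (-7 - 174) + 6 = -181 + 6 = -175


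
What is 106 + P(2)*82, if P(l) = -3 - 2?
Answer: -304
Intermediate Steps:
P(l) = -5
106 + P(2)*82 = 106 - 5*82 = 106 - 410 = -304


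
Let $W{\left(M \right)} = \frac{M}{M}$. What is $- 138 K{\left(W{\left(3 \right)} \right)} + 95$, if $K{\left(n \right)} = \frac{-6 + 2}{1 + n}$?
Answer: $371$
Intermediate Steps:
$W{\left(M \right)} = 1$
$K{\left(n \right)} = - \frac{4}{1 + n}$
$- 138 K{\left(W{\left(3 \right)} \right)} + 95 = - 138 \left(- \frac{4}{1 + 1}\right) + 95 = - 138 \left(- \frac{4}{2}\right) + 95 = - 138 \left(\left(-4\right) \frac{1}{2}\right) + 95 = \left(-138\right) \left(-2\right) + 95 = 276 + 95 = 371$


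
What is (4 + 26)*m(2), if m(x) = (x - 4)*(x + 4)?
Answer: -360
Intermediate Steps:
m(x) = (-4 + x)*(4 + x)
(4 + 26)*m(2) = (4 + 26)*(-16 + 2**2) = 30*(-16 + 4) = 30*(-12) = -360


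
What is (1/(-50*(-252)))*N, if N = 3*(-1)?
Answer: -1/4200 ≈ -0.00023810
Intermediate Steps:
N = -3
(1/(-50*(-252)))*N = (1/(-50*(-252)))*(-3) = -1/50*(-1/252)*(-3) = (1/12600)*(-3) = -1/4200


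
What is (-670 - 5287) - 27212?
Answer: -33169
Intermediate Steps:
(-670 - 5287) - 27212 = -5957 - 27212 = -33169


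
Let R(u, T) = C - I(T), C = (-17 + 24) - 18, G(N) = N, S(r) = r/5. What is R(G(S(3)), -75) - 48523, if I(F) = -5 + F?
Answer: -48454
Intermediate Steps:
S(r) = r/5 (S(r) = r*(⅕) = r/5)
C = -11 (C = 7 - 18 = -11)
R(u, T) = -6 - T (R(u, T) = -11 - (-5 + T) = -11 + (5 - T) = -6 - T)
R(G(S(3)), -75) - 48523 = (-6 - 1*(-75)) - 48523 = (-6 + 75) - 48523 = 69 - 48523 = -48454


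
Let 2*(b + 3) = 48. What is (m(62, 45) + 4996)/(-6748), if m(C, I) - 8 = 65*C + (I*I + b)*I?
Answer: -25276/1687 ≈ -14.983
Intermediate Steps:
b = 21 (b = -3 + (½)*48 = -3 + 24 = 21)
m(C, I) = 8 + 65*C + I*(21 + I²) (m(C, I) = 8 + (65*C + (I*I + 21)*I) = 8 + (65*C + (I² + 21)*I) = 8 + (65*C + (21 + I²)*I) = 8 + (65*C + I*(21 + I²)) = 8 + 65*C + I*(21 + I²))
(m(62, 45) + 4996)/(-6748) = ((8 + 45³ + 21*45 + 65*62) + 4996)/(-6748) = ((8 + 91125 + 945 + 4030) + 4996)*(-1/6748) = (96108 + 4996)*(-1/6748) = 101104*(-1/6748) = -25276/1687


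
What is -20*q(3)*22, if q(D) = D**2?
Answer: -3960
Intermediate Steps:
-20*q(3)*22 = -20*3**2*22 = -20*9*22 = -180*22 = -3960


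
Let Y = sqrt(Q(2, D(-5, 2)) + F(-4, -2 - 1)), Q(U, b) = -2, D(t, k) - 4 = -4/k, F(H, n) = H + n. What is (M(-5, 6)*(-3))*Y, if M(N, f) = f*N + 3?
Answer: 243*I ≈ 243.0*I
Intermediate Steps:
D(t, k) = 4 - 4/k
M(N, f) = 3 + N*f (M(N, f) = N*f + 3 = 3 + N*f)
Y = 3*I (Y = sqrt(-2 + (-4 + (-2 - 1))) = sqrt(-2 + (-4 - 3)) = sqrt(-2 - 7) = sqrt(-9) = 3*I ≈ 3.0*I)
(M(-5, 6)*(-3))*Y = ((3 - 5*6)*(-3))*(3*I) = ((3 - 30)*(-3))*(3*I) = (-27*(-3))*(3*I) = 81*(3*I) = 243*I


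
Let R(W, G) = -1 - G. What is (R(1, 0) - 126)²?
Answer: 16129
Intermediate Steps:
(R(1, 0) - 126)² = ((-1 - 1*0) - 126)² = ((-1 + 0) - 126)² = (-1 - 126)² = (-127)² = 16129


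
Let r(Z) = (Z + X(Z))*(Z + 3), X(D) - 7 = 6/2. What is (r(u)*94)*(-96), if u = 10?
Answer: -2346240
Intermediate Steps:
X(D) = 10 (X(D) = 7 + 6/2 = 7 + 6*(½) = 7 + 3 = 10)
r(Z) = (3 + Z)*(10 + Z) (r(Z) = (Z + 10)*(Z + 3) = (10 + Z)*(3 + Z) = (3 + Z)*(10 + Z))
(r(u)*94)*(-96) = ((30 + 10² + 13*10)*94)*(-96) = ((30 + 100 + 130)*94)*(-96) = (260*94)*(-96) = 24440*(-96) = -2346240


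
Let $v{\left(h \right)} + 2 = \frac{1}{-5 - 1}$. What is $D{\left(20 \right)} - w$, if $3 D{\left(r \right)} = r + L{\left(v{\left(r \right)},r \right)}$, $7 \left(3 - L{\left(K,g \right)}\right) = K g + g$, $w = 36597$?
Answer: $- \frac{329294}{9} \approx -36588.0$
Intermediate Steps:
$v{\left(h \right)} = - \frac{13}{6}$ ($v{\left(h \right)} = -2 + \frac{1}{-5 - 1} = -2 + \frac{1}{-6} = -2 - \frac{1}{6} = - \frac{13}{6}$)
$L{\left(K,g \right)} = 3 - \frac{g}{7} - \frac{K g}{7}$ ($L{\left(K,g \right)} = 3 - \frac{K g + g}{7} = 3 - \frac{g + K g}{7} = 3 - \left(\frac{g}{7} + \frac{K g}{7}\right) = 3 - \frac{g}{7} - \frac{K g}{7}$)
$D{\left(r \right)} = 1 + \frac{7 r}{18}$ ($D{\left(r \right)} = \frac{r - \left(-3 - \frac{r}{6}\right)}{3} = \frac{r + \left(3 - \frac{r}{7} + \frac{13 r}{42}\right)}{3} = \frac{r + \left(3 + \frac{r}{6}\right)}{3} = \frac{3 + \frac{7 r}{6}}{3} = 1 + \frac{7 r}{18}$)
$D{\left(20 \right)} - w = \left(1 + \frac{7}{18} \cdot 20\right) - 36597 = \left(1 + \frac{70}{9}\right) - 36597 = \frac{79}{9} - 36597 = - \frac{329294}{9}$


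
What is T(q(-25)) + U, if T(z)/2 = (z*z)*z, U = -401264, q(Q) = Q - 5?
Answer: -455264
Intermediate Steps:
q(Q) = -5 + Q
T(z) = 2*z³ (T(z) = 2*((z*z)*z) = 2*(z²*z) = 2*z³)
T(q(-25)) + U = 2*(-5 - 25)³ - 401264 = 2*(-30)³ - 401264 = 2*(-27000) - 401264 = -54000 - 401264 = -455264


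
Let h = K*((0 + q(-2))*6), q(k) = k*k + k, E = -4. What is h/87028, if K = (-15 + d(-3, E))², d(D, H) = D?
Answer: 972/21757 ≈ 0.044675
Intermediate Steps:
q(k) = k + k² (q(k) = k² + k = k + k²)
K = 324 (K = (-15 - 3)² = (-18)² = 324)
h = 3888 (h = 324*((0 - 2*(1 - 2))*6) = 324*((0 - 2*(-1))*6) = 324*((0 + 2)*6) = 324*(2*6) = 324*12 = 3888)
h/87028 = 3888/87028 = 3888*(1/87028) = 972/21757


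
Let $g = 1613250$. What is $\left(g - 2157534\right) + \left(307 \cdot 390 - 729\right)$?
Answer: $-425283$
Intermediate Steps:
$\left(g - 2157534\right) + \left(307 \cdot 390 - 729\right) = \left(1613250 - 2157534\right) + \left(307 \cdot 390 - 729\right) = -544284 + \left(119730 - 729\right) = -544284 + 119001 = -425283$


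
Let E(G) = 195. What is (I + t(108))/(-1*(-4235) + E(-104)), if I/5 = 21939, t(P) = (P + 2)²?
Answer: 24359/886 ≈ 27.493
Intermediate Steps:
t(P) = (2 + P)²
I = 109695 (I = 5*21939 = 109695)
(I + t(108))/(-1*(-4235) + E(-104)) = (109695 + (2 + 108)²)/(-1*(-4235) + 195) = (109695 + 110²)/(4235 + 195) = (109695 + 12100)/4430 = 121795*(1/4430) = 24359/886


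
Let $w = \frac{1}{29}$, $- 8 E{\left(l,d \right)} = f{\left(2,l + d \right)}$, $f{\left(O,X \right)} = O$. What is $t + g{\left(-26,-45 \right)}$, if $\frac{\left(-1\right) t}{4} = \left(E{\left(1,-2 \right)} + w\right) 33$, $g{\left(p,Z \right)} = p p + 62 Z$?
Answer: $- \frac{60481}{29} \approx -2085.6$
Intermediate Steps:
$E{\left(l,d \right)} = - \frac{1}{4}$ ($E{\left(l,d \right)} = \left(- \frac{1}{8}\right) 2 = - \frac{1}{4}$)
$g{\left(p,Z \right)} = p^{2} + 62 Z$
$w = \frac{1}{29} \approx 0.034483$
$t = \frac{825}{29}$ ($t = - 4 \left(- \frac{1}{4} + \frac{1}{29}\right) 33 = - 4 \left(\left(- \frac{25}{116}\right) 33\right) = \left(-4\right) \left(- \frac{825}{116}\right) = \frac{825}{29} \approx 28.448$)
$t + g{\left(-26,-45 \right)} = \frac{825}{29} + \left(\left(-26\right)^{2} + 62 \left(-45\right)\right) = \frac{825}{29} + \left(676 - 2790\right) = \frac{825}{29} - 2114 = - \frac{60481}{29}$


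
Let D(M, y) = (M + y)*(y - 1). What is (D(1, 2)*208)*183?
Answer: 114192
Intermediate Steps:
D(M, y) = (-1 + y)*(M + y) (D(M, y) = (M + y)*(-1 + y) = (-1 + y)*(M + y))
(D(1, 2)*208)*183 = ((2² - 1*1 - 1*2 + 1*2)*208)*183 = ((4 - 1 - 2 + 2)*208)*183 = (3*208)*183 = 624*183 = 114192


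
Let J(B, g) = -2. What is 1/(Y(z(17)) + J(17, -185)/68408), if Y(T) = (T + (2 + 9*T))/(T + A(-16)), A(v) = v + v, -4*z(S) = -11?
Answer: -4001868/4036189 ≈ -0.99150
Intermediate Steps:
z(S) = 11/4 (z(S) = -1/4*(-11) = 11/4)
A(v) = 2*v
Y(T) = (2 + 10*T)/(-32 + T) (Y(T) = (T + (2 + 9*T))/(T + 2*(-16)) = (2 + 10*T)/(T - 32) = (2 + 10*T)/(-32 + T))
1/(Y(z(17)) + J(17, -185)/68408) = 1/(2*(1 + 5*(11/4))/(-32 + 11/4) - 2/68408) = 1/(2*(1 + 55/4)/(-117/4) - 2*1/68408) = 1/(2*(-4/117)*(59/4) - 1/34204) = 1/(-118/117 - 1/34204) = 1/(-4036189/4001868) = -4001868/4036189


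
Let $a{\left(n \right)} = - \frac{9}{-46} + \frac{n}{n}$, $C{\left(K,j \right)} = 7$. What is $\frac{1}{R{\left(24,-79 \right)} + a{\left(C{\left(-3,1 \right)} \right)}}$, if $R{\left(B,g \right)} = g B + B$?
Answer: $- \frac{46}{86057} \approx -0.00053453$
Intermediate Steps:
$a{\left(n \right)} = \frac{55}{46}$ ($a{\left(n \right)} = \left(-9\right) \left(- \frac{1}{46}\right) + 1 = \frac{9}{46} + 1 = \frac{55}{46}$)
$R{\left(B,g \right)} = B + B g$ ($R{\left(B,g \right)} = B g + B = B + B g$)
$\frac{1}{R{\left(24,-79 \right)} + a{\left(C{\left(-3,1 \right)} \right)}} = \frac{1}{24 \left(1 - 79\right) + \frac{55}{46}} = \frac{1}{24 \left(-78\right) + \frac{55}{46}} = \frac{1}{-1872 + \frac{55}{46}} = \frac{1}{- \frac{86057}{46}} = - \frac{46}{86057}$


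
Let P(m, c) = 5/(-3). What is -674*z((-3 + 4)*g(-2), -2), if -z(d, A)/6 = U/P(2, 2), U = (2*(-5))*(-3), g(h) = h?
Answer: -72792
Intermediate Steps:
P(m, c) = -5/3 (P(m, c) = 5*(-1/3) = -5/3)
U = 30 (U = -10*(-3) = 30)
z(d, A) = 108 (z(d, A) = -180/(-5/3) = -180*(-3)/5 = -6*(-18) = 108)
-674*z((-3 + 4)*g(-2), -2) = -674*108 = -72792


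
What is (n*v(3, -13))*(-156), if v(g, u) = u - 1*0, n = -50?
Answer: -101400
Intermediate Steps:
v(g, u) = u (v(g, u) = u + 0 = u)
(n*v(3, -13))*(-156) = -50*(-13)*(-156) = 650*(-156) = -101400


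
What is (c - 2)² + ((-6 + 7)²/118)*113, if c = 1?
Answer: 231/118 ≈ 1.9576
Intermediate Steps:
(c - 2)² + ((-6 + 7)²/118)*113 = (1 - 2)² + ((-6 + 7)²/118)*113 = (-1)² + (1²*(1/118))*113 = 1 + (1*(1/118))*113 = 1 + (1/118)*113 = 1 + 113/118 = 231/118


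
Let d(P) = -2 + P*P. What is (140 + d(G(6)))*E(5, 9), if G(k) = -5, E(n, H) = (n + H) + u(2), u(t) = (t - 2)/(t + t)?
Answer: 2282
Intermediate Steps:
u(t) = (-2 + t)/(2*t) (u(t) = (-2 + t)/((2*t)) = (-2 + t)*(1/(2*t)) = (-2 + t)/(2*t))
E(n, H) = H + n (E(n, H) = (n + H) + (½)*(-2 + 2)/2 = (H + n) + (½)*(½)*0 = (H + n) + 0 = H + n)
d(P) = -2 + P²
(140 + d(G(6)))*E(5, 9) = (140 + (-2 + (-5)²))*(9 + 5) = (140 + (-2 + 25))*14 = (140 + 23)*14 = 163*14 = 2282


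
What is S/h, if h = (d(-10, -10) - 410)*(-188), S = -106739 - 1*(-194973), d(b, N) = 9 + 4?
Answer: 44117/37318 ≈ 1.1822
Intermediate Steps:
d(b, N) = 13
S = 88234 (S = -106739 + 194973 = 88234)
h = 74636 (h = (13 - 410)*(-188) = -397*(-188) = 74636)
S/h = 88234/74636 = 88234*(1/74636) = 44117/37318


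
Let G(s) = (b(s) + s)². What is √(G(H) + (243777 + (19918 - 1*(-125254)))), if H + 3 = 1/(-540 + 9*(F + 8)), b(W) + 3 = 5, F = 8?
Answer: √60993583993/396 ≈ 623.66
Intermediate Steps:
b(W) = 2 (b(W) = -3 + 5 = 2)
H = -1189/396 (H = -3 + 1/(-540 + 9*(8 + 8)) = -3 + 1/(-540 + 9*16) = -3 + 1/(-540 + 144) = -3 + 1/(-396) = -3 - 1/396 = -1189/396 ≈ -3.0025)
G(s) = (2 + s)²
√(G(H) + (243777 + (19918 - 1*(-125254)))) = √((2 - 1189/396)² + (243777 + (19918 - 1*(-125254)))) = √((-397/396)² + (243777 + (19918 + 125254))) = √(157609/156816 + (243777 + 145172)) = √(157609/156816 + 388949) = √(60993583993/156816) = √60993583993/396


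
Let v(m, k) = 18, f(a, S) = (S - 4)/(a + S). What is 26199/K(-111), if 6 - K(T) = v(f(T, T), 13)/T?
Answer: 323121/76 ≈ 4251.6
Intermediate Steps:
f(a, S) = (-4 + S)/(S + a)
K(T) = 6 - 18/T
26199/K(-111) = 26199/(6 - 18/(-111)) = 26199/(6 - 18*(-1/111)) = 26199/(6 + 6/37) = 26199/(228/37) = 26199*(37/228) = 323121/76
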